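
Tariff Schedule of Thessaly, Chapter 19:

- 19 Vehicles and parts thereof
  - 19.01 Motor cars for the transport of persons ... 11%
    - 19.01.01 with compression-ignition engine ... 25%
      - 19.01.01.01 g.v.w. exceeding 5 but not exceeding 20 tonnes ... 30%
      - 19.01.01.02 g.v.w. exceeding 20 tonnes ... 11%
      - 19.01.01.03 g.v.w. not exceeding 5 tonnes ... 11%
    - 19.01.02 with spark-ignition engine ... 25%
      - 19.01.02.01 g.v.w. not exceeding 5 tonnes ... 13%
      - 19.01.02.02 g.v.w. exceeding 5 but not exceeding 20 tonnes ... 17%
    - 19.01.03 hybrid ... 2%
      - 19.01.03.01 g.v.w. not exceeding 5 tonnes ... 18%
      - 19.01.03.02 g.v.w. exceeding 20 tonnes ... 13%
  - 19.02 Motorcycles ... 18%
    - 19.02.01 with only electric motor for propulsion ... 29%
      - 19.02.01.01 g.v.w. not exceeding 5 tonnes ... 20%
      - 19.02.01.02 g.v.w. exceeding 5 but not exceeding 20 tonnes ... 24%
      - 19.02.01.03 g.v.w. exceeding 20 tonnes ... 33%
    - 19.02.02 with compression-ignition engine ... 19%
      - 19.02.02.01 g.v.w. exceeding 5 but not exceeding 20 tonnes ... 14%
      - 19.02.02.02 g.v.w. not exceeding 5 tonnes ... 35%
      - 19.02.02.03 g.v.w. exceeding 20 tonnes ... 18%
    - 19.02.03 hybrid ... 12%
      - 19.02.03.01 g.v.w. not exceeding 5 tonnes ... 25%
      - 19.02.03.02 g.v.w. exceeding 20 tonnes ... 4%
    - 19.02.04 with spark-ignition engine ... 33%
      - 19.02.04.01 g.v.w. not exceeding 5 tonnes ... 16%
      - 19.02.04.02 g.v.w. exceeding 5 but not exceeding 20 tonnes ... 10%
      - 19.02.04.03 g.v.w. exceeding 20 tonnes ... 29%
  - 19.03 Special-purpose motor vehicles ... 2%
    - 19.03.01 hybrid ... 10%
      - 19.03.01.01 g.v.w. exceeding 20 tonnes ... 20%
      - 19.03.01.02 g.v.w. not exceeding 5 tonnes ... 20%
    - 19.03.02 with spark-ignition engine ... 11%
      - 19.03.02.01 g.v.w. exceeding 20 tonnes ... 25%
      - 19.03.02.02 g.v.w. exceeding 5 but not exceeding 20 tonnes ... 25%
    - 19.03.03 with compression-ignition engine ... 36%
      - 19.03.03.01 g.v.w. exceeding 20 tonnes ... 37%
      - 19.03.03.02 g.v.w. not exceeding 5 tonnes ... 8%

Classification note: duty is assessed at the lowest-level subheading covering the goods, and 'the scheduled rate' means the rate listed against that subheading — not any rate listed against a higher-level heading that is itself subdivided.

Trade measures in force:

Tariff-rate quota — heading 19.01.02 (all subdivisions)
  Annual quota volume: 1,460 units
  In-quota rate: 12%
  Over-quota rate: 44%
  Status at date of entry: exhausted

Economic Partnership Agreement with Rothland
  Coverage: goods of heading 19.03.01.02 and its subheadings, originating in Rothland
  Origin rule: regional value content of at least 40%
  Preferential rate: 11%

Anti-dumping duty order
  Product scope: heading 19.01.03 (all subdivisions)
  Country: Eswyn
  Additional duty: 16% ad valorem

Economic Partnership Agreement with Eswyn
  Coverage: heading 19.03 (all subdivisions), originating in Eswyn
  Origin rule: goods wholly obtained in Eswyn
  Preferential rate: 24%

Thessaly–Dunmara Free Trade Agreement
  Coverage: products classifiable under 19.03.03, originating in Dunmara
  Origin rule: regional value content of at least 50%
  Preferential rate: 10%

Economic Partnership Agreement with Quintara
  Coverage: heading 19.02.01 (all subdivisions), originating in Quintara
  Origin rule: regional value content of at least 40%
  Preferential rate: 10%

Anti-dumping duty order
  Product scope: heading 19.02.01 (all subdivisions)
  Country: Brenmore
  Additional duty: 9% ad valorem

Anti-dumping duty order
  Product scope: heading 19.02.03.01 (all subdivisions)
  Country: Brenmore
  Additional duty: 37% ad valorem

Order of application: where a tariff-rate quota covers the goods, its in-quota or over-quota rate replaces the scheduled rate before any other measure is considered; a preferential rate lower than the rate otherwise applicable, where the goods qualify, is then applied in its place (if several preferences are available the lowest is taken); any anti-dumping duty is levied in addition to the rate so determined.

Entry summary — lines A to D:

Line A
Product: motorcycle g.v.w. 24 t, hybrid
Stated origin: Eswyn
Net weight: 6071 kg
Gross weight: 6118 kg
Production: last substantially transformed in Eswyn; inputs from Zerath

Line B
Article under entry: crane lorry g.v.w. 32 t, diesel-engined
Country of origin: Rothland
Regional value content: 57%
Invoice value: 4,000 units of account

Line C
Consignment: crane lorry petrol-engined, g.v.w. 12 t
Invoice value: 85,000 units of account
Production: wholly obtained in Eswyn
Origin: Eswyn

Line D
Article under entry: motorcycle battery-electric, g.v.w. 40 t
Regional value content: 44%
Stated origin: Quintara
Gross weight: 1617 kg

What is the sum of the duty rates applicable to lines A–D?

75%

Line A: motorcycle → 19.02; hybrid → 19.02.03; g.v.w. 24 t → 19.02.03.02. Scheduled 4%. Eswyn agreement on 19.03: 19.02.03.02 not covered. → 4%.
Line B: crane lorry → 19.03; diesel-engined → 19.03.03; g.v.w. 32 t → 19.03.03.01. Scheduled 37%. Rothland agreement on 19.03.01.02: 19.03.03.01 not covered. → 37%.
Line C: crane lorry → 19.03; petrol-engined → 19.03.02; g.v.w. 12 t → 19.03.02.02. Scheduled 25%. Eswyn agreement on 19.03: wholly obtained → 24% available; preferential 24%. → 24%.
Line D: motorcycle → 19.02; battery-electric → 19.02.01; g.v.w. 40 t → 19.02.01.03. Scheduled 33%. Quintara agreement on 19.02.01: RVC ≥ 40% → 10% available; preferential 10%. → 10%.
Sum: 4% + 37% + 24% + 10% = 75%.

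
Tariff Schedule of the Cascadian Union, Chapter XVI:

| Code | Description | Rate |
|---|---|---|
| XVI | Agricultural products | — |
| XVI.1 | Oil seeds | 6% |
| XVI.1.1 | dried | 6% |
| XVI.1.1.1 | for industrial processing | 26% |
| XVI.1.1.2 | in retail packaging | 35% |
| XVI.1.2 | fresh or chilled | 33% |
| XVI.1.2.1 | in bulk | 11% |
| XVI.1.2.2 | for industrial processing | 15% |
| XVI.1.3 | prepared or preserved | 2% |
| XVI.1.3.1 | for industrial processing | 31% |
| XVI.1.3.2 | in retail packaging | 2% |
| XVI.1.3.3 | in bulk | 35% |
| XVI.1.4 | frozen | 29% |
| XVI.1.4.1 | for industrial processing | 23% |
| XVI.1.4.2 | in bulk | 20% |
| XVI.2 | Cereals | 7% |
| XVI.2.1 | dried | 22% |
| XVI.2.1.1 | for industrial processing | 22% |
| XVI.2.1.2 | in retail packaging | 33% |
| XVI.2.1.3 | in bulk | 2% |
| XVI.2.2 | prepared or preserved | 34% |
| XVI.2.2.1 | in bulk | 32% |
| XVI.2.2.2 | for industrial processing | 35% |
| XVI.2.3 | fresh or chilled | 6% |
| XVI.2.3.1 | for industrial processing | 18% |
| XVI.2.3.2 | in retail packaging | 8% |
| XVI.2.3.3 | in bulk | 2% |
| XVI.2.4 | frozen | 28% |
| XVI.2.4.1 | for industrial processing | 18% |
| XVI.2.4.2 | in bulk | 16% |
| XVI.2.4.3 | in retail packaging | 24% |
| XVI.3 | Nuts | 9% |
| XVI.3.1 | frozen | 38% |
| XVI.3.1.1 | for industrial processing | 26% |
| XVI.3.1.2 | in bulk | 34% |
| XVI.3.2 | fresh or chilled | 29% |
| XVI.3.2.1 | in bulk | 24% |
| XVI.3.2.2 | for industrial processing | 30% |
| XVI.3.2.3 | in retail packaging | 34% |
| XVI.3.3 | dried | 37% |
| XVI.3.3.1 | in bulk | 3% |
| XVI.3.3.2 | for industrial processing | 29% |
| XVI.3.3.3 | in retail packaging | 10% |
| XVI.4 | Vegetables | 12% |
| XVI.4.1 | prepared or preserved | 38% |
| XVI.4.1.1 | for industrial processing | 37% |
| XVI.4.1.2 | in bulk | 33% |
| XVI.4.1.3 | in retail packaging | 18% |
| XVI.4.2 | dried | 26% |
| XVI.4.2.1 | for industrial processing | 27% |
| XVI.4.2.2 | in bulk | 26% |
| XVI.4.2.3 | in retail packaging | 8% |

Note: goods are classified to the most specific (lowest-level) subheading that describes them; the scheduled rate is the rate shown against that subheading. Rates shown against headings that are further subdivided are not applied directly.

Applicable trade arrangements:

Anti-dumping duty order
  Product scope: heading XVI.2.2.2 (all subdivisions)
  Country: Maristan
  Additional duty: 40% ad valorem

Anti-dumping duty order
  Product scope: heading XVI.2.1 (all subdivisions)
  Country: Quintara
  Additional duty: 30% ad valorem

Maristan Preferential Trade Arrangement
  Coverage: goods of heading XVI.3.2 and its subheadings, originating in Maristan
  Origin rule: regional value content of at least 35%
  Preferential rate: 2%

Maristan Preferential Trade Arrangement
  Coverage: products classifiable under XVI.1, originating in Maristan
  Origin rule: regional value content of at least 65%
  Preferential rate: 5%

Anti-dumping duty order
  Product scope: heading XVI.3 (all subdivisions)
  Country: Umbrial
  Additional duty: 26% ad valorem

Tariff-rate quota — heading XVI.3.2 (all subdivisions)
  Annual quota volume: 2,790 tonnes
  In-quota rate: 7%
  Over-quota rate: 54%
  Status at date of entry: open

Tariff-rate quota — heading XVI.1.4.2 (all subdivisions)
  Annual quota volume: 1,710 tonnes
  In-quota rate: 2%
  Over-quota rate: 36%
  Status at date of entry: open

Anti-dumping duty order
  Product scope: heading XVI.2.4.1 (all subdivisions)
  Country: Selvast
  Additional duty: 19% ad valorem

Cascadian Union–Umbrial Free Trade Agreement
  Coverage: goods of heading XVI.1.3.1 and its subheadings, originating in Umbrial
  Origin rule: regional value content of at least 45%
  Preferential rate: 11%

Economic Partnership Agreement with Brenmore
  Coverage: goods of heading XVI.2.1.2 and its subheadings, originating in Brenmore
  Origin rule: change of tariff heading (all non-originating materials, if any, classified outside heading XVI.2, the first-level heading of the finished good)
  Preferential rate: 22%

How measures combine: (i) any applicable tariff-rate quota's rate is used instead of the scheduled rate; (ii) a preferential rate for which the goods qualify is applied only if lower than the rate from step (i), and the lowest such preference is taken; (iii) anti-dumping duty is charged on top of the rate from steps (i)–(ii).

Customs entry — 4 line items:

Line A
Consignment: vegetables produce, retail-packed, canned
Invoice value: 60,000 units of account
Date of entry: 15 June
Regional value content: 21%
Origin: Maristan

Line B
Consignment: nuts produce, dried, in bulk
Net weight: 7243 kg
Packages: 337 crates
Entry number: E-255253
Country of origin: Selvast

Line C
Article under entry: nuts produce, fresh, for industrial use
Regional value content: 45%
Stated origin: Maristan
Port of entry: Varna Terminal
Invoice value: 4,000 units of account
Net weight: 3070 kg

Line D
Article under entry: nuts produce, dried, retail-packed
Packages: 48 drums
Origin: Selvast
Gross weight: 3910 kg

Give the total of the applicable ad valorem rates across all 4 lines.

33%

Line A: vegetables → XVI.4; canned → XVI.4.1; retail-packed → XVI.4.1.3. Scheduled 18%. Maristan agreement on XVI.3.2: XVI.4.1.3 not covered; Maristan agreement on XVI.1: XVI.4.1.3 not covered. → 18%.
Line B: nuts → XVI.3; dried → XVI.3.3; in bulk → XVI.3.3.1. Scheduled 3%. No special measure applies. → 3%.
Line C: nuts → XVI.3; fresh → XVI.3.2; for industrial use → XVI.3.2.2. Scheduled 30%. quota on XVI.3.2 open → in-quota 7%; Maristan agreement on XVI.3.2: RVC ≥ 35% → 2% available; Maristan agreement on XVI.1: XVI.3.2.2 not covered; preferential 2%. → 2%.
Line D: nuts → XVI.3; dried → XVI.3.3; retail-packed → XVI.3.3.3. Scheduled 10%. No special measure applies. → 10%.
Sum: 18% + 3% + 2% + 10% = 33%.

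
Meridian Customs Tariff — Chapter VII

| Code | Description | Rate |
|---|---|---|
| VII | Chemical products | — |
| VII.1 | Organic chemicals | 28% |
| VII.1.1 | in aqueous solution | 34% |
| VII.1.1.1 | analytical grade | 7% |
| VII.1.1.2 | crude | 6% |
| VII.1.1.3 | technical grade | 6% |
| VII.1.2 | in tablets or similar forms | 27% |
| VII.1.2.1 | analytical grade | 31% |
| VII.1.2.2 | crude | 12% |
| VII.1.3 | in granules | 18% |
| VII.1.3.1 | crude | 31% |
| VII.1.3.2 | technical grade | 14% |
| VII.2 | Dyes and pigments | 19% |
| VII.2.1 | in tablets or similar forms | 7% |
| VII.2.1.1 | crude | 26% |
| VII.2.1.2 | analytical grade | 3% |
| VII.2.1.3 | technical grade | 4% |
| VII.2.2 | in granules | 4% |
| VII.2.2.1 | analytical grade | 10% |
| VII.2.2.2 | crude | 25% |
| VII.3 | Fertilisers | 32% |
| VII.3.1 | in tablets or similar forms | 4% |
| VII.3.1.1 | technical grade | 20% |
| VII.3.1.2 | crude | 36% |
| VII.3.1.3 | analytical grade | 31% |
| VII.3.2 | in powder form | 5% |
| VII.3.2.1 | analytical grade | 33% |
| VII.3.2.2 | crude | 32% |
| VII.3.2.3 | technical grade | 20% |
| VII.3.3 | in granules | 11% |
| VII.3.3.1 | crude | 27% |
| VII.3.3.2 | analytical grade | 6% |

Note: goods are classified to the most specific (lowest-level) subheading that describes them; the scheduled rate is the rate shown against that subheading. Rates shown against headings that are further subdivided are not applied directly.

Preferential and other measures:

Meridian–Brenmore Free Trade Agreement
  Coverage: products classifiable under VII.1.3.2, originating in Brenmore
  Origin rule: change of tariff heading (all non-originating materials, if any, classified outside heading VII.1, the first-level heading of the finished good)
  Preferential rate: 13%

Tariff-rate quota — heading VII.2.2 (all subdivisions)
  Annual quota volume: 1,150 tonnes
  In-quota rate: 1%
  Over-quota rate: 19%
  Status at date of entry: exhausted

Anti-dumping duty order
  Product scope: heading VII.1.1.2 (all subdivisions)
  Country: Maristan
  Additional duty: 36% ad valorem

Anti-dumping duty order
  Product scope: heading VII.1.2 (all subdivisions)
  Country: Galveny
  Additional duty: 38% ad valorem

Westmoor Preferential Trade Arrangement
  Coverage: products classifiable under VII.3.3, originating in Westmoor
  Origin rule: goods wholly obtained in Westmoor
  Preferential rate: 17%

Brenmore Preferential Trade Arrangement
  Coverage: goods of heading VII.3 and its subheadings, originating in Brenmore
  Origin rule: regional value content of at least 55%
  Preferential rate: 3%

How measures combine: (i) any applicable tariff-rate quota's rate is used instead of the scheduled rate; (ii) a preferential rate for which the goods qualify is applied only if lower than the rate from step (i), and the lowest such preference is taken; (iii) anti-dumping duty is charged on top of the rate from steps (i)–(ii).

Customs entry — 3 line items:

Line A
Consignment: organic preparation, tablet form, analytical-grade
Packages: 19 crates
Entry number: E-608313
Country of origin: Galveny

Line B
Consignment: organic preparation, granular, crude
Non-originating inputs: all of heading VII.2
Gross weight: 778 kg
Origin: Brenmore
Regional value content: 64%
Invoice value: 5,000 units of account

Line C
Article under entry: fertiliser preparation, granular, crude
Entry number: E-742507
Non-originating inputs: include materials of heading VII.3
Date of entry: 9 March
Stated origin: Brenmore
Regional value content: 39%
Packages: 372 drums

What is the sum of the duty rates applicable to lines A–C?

127%

Line A: organic → VII.1; tablet form → VII.1.2; analytical-grade → VII.1.2.1. Scheduled 31%. anti-dumping (Galveny, VII.1.2): +38%; total 31% + 38% = 69%. → 69%.
Line B: organic → VII.1; granular → VII.1.3; crude → VII.1.3.1. Scheduled 31%. Brenmore agreement on VII.1.3.2: VII.1.3.1 not covered; Brenmore agreement on VII.3: VII.1.3.1 not covered. → 31%.
Line C: fertiliser → VII.3; granular → VII.3.3; crude → VII.3.3.1. Scheduled 27%. Brenmore agreement on VII.1.3.2: VII.3.3.1 not covered; Brenmore agreement on VII.3: RVC < 55%. → 27%.
Sum: 69% + 31% + 27% = 127%.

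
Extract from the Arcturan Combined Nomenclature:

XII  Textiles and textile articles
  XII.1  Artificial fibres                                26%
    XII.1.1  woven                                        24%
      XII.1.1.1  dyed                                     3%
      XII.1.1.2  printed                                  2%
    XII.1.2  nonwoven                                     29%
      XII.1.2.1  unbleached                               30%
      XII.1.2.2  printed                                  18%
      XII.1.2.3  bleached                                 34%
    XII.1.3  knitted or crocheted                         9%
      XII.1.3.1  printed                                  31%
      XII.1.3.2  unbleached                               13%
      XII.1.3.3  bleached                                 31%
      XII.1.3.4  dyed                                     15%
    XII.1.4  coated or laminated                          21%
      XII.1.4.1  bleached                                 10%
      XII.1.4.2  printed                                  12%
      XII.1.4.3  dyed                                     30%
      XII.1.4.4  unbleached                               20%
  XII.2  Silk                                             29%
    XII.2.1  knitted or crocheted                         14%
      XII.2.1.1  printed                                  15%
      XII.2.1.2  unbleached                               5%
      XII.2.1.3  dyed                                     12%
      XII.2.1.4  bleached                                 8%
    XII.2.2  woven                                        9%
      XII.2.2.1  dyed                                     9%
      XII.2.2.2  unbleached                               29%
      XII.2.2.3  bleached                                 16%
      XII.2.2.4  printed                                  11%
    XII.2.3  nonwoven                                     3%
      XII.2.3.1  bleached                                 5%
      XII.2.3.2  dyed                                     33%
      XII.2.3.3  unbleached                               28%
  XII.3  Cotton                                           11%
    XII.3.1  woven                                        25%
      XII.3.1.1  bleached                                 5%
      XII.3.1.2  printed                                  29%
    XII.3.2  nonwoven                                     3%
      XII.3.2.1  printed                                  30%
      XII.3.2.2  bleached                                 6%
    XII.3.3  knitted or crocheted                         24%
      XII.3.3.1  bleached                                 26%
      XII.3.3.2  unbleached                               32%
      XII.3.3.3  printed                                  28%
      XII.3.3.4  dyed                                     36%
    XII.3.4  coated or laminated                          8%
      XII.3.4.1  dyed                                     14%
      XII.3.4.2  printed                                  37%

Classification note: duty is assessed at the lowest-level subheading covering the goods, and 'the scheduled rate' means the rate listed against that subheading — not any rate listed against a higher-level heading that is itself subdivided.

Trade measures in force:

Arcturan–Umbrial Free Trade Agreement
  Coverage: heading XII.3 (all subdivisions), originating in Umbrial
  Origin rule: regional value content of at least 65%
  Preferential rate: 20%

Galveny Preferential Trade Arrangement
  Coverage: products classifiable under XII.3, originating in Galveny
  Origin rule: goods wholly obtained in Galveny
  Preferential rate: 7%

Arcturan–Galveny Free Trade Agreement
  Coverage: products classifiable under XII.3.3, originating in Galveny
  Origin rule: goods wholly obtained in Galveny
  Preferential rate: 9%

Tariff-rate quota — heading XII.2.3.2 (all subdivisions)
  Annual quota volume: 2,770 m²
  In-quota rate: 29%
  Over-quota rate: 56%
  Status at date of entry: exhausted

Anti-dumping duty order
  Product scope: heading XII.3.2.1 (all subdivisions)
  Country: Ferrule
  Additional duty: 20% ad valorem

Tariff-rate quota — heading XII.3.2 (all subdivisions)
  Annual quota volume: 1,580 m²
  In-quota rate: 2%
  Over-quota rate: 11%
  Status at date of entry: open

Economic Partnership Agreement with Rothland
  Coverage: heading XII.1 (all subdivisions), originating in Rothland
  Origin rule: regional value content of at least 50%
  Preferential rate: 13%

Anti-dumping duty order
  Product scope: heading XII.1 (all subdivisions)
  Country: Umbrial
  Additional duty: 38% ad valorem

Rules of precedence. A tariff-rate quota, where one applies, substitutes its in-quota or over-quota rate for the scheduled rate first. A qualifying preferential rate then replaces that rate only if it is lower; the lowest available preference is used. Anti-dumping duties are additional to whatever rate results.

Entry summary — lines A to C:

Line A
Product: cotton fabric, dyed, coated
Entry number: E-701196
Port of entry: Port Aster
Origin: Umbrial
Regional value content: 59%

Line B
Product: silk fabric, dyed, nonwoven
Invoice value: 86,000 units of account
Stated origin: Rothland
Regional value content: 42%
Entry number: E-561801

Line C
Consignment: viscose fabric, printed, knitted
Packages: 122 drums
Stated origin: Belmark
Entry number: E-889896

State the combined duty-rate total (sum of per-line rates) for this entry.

Line A: cotton → XII.3; coated → XII.3.4; dyed → XII.3.4.1. Scheduled 14%. Umbrial agreement on XII.3: RVC < 65%. → 14%.
Line B: silk → XII.2; nonwoven → XII.2.3; dyed → XII.2.3.2. Scheduled 33%. quota on XII.2.3.2 exhausted → over-quota 56%; Rothland agreement on XII.1: XII.2.3.2 not covered. → 56%.
Line C: viscose → XII.1; knitted → XII.1.3; printed → XII.1.3.1. Scheduled 31%. No special measure applies. → 31%.
Sum: 14% + 56% + 31% = 101%.

101%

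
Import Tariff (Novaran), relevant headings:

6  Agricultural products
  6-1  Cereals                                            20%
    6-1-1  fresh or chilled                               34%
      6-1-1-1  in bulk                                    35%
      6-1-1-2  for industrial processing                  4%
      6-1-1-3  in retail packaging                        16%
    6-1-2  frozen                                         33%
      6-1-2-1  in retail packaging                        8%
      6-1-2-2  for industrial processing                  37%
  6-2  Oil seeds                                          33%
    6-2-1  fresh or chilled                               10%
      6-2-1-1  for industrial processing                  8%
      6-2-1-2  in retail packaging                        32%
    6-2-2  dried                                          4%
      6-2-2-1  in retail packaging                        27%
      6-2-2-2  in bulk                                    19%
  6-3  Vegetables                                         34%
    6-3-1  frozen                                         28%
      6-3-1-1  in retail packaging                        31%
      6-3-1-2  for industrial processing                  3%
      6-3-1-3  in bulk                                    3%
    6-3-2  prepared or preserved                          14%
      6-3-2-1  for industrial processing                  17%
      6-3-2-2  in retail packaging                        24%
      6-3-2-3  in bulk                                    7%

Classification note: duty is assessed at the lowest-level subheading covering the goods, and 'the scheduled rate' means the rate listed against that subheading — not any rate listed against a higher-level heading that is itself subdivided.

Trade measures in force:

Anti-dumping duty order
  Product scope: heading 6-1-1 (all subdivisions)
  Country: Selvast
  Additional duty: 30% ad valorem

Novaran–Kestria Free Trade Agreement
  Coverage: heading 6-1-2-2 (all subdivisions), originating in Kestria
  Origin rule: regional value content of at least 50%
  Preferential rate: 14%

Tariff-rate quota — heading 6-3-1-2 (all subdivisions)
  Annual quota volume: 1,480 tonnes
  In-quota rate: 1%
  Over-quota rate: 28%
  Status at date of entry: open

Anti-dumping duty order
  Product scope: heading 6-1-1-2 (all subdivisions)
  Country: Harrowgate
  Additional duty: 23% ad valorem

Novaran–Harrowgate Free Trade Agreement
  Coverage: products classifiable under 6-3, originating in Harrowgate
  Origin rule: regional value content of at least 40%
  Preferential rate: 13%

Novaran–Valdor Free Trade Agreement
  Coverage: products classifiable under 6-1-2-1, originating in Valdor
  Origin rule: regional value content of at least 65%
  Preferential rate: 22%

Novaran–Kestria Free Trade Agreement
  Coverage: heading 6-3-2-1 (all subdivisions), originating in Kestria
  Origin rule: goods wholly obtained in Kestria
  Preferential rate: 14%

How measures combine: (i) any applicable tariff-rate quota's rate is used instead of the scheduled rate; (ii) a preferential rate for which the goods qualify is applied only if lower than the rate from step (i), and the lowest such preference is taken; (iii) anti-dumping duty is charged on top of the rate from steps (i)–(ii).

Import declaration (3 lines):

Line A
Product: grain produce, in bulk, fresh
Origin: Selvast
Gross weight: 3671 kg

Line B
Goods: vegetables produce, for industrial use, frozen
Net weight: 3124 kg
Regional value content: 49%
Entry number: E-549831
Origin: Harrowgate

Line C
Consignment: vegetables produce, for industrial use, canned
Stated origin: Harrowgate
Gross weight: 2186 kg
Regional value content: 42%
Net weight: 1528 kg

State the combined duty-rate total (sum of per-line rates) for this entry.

Line A: grain → 6-1; fresh → 6-1-1; in bulk → 6-1-1-1. Scheduled 35%. anti-dumping (Selvast, 6-1-1): +30%; total 35% + 30% = 65%. → 65%.
Line B: vegetables → 6-3; frozen → 6-3-1; for industrial use → 6-3-1-2. Scheduled 3%. quota on 6-3-1-2 open → in-quota 1%; Harrowgate agreement on 6-3: RVC ≥ 40% → 13% available; preference 13% not lower than 1% → no reduction. → 1%.
Line C: vegetables → 6-3; canned → 6-3-2; for industrial use → 6-3-2-1. Scheduled 17%. Harrowgate agreement on 6-3: RVC ≥ 40% → 13% available; preferential 13%. → 13%.
Sum: 65% + 1% + 13% = 79%.

79%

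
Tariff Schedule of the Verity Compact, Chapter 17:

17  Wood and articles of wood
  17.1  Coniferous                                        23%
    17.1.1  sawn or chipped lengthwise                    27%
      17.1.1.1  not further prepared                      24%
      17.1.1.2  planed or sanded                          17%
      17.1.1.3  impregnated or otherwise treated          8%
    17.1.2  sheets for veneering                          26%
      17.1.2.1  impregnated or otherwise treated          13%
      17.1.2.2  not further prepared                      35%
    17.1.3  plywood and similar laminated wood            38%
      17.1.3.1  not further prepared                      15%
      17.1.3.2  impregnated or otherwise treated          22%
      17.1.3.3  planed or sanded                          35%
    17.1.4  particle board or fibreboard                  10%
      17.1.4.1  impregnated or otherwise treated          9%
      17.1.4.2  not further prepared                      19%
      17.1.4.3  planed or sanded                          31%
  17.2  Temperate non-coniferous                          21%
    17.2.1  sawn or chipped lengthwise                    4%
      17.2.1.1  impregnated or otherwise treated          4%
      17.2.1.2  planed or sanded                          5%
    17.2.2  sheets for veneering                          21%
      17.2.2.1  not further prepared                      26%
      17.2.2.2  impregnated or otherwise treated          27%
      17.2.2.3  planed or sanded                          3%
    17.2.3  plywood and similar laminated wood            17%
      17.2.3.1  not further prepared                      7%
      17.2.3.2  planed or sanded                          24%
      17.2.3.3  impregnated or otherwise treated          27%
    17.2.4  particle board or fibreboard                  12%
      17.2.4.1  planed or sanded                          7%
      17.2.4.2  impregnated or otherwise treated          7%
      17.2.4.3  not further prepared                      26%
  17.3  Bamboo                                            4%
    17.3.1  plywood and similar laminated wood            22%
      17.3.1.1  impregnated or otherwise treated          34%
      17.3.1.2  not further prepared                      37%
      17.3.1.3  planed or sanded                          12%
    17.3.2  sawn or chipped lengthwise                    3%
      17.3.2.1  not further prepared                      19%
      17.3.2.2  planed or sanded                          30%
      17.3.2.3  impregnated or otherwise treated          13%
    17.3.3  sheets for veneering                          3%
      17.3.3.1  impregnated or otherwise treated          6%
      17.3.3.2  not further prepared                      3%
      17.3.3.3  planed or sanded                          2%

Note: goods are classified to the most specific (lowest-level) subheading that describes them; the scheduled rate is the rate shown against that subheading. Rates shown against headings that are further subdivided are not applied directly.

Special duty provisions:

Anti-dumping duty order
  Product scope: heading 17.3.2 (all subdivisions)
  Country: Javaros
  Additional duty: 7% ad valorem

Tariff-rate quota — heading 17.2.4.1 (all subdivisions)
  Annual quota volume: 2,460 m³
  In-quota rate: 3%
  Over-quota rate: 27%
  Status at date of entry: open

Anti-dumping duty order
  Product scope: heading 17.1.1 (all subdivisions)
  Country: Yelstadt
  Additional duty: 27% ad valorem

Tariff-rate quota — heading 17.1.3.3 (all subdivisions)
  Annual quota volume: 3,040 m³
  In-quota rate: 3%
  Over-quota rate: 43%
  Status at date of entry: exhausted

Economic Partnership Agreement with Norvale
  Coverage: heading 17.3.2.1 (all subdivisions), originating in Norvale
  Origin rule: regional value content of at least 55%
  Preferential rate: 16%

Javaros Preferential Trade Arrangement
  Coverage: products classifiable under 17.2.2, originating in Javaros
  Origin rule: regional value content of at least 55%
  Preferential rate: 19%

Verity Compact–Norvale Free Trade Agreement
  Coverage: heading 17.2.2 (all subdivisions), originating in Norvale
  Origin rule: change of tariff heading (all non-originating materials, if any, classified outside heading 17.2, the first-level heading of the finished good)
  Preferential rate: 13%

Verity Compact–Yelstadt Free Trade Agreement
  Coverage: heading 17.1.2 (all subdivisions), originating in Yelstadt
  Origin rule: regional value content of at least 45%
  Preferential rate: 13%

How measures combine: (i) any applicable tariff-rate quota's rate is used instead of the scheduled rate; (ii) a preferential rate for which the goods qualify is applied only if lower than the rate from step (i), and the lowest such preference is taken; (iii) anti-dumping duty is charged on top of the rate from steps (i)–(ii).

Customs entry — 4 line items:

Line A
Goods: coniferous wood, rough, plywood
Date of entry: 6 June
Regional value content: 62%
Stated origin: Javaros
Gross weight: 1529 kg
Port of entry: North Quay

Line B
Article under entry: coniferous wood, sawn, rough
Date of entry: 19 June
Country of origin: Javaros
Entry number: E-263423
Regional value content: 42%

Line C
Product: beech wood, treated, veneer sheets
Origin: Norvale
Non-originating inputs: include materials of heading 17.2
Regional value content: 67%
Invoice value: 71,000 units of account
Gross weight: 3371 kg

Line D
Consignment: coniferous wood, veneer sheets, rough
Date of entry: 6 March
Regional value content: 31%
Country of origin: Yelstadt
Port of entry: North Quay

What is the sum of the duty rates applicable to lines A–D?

Line A: coniferous → 17.1; plywood → 17.1.3; rough → 17.1.3.1. Scheduled 15%. Javaros agreement on 17.2.2: 17.1.3.1 not covered. → 15%.
Line B: coniferous → 17.1; sawn → 17.1.1; rough → 17.1.1.1. Scheduled 24%. Javaros agreement on 17.2.2: 17.1.1.1 not covered. → 24%.
Line C: beech → 17.2; veneer sheets → 17.2.2; treated → 17.2.2.2. Scheduled 27%. Norvale agreement on 17.3.2.1: 17.2.2.2 not covered; Norvale agreement on 17.2.2: CTH not met. → 27%.
Line D: coniferous → 17.1; veneer sheets → 17.1.2; rough → 17.1.2.2. Scheduled 35%. Yelstadt agreement on 17.1.2: RVC < 45%. → 35%.
Sum: 15% + 24% + 27% + 35% = 101%.

101%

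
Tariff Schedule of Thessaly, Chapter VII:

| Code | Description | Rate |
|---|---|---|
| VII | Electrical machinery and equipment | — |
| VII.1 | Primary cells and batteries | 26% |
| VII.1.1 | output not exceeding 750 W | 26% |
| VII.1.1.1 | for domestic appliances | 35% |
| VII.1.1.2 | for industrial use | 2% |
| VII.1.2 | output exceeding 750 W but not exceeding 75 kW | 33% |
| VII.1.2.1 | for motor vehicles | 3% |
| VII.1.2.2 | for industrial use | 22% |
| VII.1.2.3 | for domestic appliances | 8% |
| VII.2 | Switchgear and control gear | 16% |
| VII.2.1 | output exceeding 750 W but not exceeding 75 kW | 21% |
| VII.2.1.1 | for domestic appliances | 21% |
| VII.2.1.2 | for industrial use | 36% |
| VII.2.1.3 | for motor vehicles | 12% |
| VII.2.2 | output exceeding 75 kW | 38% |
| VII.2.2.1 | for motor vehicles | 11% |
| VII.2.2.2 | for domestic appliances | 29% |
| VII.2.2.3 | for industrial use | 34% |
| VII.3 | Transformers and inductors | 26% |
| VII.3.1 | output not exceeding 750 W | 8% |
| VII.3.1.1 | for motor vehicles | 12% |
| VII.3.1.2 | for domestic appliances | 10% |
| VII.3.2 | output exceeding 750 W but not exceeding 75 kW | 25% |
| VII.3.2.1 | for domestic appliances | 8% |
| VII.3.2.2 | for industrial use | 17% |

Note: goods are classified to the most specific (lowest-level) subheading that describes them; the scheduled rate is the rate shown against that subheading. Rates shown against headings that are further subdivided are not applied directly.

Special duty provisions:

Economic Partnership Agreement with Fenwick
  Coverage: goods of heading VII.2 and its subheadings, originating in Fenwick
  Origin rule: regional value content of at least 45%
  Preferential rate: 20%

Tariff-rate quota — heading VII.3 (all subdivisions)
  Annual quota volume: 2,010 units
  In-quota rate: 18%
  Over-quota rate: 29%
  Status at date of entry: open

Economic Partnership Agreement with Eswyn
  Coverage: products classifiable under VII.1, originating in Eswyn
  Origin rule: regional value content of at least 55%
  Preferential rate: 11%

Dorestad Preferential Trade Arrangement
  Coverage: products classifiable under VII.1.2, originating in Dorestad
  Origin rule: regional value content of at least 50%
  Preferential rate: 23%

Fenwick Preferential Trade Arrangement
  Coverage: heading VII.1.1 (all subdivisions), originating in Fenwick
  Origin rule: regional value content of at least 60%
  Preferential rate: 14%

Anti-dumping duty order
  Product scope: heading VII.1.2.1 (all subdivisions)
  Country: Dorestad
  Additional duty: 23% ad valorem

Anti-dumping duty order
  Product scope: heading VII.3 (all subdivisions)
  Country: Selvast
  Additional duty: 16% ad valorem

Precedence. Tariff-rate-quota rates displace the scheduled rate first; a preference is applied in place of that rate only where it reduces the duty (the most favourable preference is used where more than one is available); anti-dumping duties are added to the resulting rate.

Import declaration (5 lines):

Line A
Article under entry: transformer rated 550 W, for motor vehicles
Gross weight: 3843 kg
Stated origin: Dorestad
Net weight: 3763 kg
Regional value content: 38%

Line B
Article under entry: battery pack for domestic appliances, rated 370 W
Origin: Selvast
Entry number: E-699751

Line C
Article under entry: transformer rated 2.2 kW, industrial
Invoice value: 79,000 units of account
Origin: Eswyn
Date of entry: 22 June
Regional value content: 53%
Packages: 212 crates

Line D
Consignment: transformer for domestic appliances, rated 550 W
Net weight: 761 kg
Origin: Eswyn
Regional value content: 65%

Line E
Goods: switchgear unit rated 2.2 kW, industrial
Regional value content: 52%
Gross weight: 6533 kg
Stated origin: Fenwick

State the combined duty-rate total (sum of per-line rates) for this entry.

109%

Line A: transformer → VII.3; rated 550 W → VII.3.1; for motor vehicles → VII.3.1.1. Scheduled 12%. quota on VII.3 open → in-quota 18%; Dorestad agreement on VII.1.2: VII.3.1.1 not covered. → 18%.
Line B: battery pack → VII.1; rated 370 W → VII.1.1; for domestic appliances → VII.1.1.1. Scheduled 35%. No special measure applies. → 35%.
Line C: transformer → VII.3; rated 2.2 kW → VII.3.2; industrial → VII.3.2.2. Scheduled 17%. quota on VII.3 open → in-quota 18%; Eswyn agreement on VII.1: VII.3.2.2 not covered. → 18%.
Line D: transformer → VII.3; rated 550 W → VII.3.1; for domestic appliances → VII.3.1.2. Scheduled 10%. quota on VII.3 open → in-quota 18%; Eswyn agreement on VII.1: VII.3.1.2 not covered. → 18%.
Line E: switchgear unit → VII.2; rated 2.2 kW → VII.2.1; industrial → VII.2.1.2. Scheduled 36%. Fenwick agreement on VII.2: RVC ≥ 45% → 20% available; Fenwick agreement on VII.1.1: VII.2.1.2 not covered; preferential 20%. → 20%.
Sum: 18% + 35% + 18% + 18% + 20% = 109%.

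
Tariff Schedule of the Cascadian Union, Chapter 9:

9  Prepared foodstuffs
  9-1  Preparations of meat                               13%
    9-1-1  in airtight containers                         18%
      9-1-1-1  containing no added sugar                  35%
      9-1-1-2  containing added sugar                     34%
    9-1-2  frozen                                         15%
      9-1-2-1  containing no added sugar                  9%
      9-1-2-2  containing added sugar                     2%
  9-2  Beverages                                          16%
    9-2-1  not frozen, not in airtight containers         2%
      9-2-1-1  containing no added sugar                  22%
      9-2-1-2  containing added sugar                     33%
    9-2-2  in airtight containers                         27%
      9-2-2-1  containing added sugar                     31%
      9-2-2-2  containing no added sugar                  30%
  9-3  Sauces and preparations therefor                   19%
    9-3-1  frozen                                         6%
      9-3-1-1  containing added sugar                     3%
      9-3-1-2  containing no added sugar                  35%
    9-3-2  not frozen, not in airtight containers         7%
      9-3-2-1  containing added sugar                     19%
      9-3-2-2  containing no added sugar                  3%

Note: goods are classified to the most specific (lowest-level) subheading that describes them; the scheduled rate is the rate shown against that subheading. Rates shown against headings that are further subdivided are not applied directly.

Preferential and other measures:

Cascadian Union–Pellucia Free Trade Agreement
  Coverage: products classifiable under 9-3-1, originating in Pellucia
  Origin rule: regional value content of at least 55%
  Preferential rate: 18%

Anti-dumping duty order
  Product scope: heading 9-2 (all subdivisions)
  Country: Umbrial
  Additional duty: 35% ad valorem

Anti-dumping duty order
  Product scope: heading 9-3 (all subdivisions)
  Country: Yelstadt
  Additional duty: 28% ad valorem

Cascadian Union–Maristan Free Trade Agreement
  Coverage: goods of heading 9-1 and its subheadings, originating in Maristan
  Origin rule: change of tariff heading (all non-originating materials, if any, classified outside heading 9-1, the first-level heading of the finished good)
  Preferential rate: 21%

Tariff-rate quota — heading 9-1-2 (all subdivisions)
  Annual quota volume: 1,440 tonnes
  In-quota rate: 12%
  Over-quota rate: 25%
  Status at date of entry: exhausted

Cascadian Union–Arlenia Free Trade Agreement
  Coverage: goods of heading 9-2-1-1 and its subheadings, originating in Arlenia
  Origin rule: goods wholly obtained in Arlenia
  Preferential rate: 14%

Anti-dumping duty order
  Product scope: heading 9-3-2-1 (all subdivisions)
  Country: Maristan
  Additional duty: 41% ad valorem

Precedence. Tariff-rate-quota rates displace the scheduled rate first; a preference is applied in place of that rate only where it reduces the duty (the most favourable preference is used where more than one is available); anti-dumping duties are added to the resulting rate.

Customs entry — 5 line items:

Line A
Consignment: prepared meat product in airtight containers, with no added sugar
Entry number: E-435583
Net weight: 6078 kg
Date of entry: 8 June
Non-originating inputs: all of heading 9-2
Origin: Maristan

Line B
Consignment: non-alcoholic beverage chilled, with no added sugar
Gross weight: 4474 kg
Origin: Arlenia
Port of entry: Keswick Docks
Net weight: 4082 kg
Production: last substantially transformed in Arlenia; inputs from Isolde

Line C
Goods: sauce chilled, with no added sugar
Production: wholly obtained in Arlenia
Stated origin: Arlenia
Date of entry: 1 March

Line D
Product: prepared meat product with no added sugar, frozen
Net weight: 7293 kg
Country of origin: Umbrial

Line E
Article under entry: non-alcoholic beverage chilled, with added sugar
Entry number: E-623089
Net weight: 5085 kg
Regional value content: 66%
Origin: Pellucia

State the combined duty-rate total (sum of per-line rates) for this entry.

104%

Line A: prepared meat product → 9-1; in airtight containers → 9-1-1; with no added sugar → 9-1-1-1. Scheduled 35%. Maristan agreement on 9-1: CTH met → 21% available; preferential 21%. → 21%.
Line B: non-alcoholic beverage → 9-2; chilled → 9-2-1; with no added sugar → 9-2-1-1. Scheduled 22%. Arlenia agreement on 9-2-1-1: not wholly obtained. → 22%.
Line C: sauce → 9-3; chilled → 9-3-2; with no added sugar → 9-3-2-2. Scheduled 3%. Arlenia agreement on 9-2-1-1: 9-3-2-2 not covered. → 3%.
Line D: prepared meat product → 9-1; frozen → 9-1-2; with no added sugar → 9-1-2-1. Scheduled 9%. quota on 9-1-2 exhausted → over-quota 25%. → 25%.
Line E: non-alcoholic beverage → 9-2; chilled → 9-2-1; with added sugar → 9-2-1-2. Scheduled 33%. Pellucia agreement on 9-3-1: 9-2-1-2 not covered. → 33%.
Sum: 21% + 22% + 3% + 25% + 33% = 104%.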